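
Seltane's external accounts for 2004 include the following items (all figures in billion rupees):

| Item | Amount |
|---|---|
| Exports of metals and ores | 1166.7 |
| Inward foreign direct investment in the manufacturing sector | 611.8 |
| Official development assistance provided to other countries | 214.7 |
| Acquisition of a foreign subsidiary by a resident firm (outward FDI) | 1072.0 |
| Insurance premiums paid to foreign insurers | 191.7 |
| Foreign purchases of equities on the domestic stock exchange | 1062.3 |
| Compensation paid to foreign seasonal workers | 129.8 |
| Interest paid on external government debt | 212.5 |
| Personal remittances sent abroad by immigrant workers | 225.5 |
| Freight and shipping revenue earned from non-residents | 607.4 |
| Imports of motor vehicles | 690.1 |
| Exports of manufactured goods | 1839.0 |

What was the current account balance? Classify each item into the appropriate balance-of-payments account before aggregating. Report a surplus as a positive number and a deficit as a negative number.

1948.8

Goods: 1166.7 + 1839.0 - 690.1 = 2315.6
Services: -191.7 + 607.4 = 415.7
Primary income: -129.8 - 212.5 = -342.3
Secondary income: -214.7 - 225.5 = -440.2
Current account = 2315.6 + 415.7 + (-342.3) + (-440.2) = 1948.8
(Excluded from the current account — financial account: inward foreign direct investment in the manufacturing sector 611.8, acquisition of a foreign subsidiary by a resident firm (outward FDI) 1072.0, foreign purchases of equities on the domestic stock exchange 1062.3.)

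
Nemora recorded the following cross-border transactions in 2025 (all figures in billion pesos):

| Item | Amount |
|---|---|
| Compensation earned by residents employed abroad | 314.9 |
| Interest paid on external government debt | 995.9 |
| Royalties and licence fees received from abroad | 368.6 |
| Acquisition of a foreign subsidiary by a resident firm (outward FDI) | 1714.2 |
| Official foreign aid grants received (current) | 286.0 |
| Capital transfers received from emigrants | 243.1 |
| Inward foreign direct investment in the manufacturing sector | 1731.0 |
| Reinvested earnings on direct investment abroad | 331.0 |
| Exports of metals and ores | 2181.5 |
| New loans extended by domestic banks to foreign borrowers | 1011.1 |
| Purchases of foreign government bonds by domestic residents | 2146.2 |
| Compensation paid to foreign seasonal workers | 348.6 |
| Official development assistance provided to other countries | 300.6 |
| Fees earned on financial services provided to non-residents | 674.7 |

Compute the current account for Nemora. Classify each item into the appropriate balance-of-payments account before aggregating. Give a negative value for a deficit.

Goods: 2181.5
Services: 674.7 + 368.6 = 1043.3
Primary income: 314.9 - 348.6 + 331.0 - 995.9 = -698.6
Secondary income: -300.6 + 286.0 = -14.6
Current account = 2181.5 + 1043.3 + (-698.6) + (-14.6) = 2511.6
(Excluded from the current account — financial account: acquisition of a foreign subsidiary by a resident firm (outward FDI) 1714.2, inward foreign direct investment in the manufacturing sector 1731.0, new loans extended by domestic banks to foreign borrowers 1011.1, purchases of foreign government bonds by domestic residents 2146.2; capital account: capital transfers received from emigrants 243.1.)

2511.6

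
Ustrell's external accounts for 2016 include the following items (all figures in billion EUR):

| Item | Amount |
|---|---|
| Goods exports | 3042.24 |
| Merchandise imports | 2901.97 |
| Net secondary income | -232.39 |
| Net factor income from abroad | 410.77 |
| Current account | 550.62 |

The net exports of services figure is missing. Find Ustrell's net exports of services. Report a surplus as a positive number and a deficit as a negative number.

Current account = goods balance + services balance + net primary income + net secondary income
Sum of the known components = 318.65
Net exports of services = CA - (known components) = 550.62 - 318.65 = 231.97

231.97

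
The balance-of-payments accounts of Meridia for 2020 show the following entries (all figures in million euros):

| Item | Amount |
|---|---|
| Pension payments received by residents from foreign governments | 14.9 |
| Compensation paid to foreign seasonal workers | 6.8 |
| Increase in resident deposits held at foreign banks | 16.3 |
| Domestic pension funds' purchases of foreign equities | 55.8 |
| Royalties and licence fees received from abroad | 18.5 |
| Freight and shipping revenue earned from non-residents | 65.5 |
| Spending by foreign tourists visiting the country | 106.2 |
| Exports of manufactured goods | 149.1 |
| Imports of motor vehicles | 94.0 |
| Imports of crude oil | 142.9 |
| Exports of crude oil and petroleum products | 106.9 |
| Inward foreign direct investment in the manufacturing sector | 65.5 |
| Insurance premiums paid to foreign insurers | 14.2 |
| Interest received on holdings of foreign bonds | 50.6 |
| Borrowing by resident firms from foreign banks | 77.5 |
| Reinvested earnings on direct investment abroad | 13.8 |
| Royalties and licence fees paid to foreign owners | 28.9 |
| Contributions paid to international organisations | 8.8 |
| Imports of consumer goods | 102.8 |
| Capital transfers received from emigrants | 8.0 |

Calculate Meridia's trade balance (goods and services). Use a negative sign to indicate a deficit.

63.4

Goods: -142.9 - 102.8 + 106.9 + 149.1 - 94.0 = -83.7
Services: 18.5 - 28.9 + 106.2 - 14.2 + 65.5 = 147.1
Trade balance = -83.7 + 147.1 = 63.4
(Excluded from the trade balance — secondary income: pension payments received by residents from foreign governments 14.9, contributions paid to international organisations 8.8; primary income: compensation paid to foreign seasonal workers 6.8, interest received on holdings of foreign bonds 50.6, reinvested earnings on direct investment abroad 13.8; financial account: increase in resident deposits held at foreign banks 16.3, domestic pension funds' purchases of foreign equities 55.8, inward foreign direct investment in the manufacturing sector 65.5, borrowing by resident firms from foreign banks 77.5; capital account: capital transfers received from emigrants 8.0.)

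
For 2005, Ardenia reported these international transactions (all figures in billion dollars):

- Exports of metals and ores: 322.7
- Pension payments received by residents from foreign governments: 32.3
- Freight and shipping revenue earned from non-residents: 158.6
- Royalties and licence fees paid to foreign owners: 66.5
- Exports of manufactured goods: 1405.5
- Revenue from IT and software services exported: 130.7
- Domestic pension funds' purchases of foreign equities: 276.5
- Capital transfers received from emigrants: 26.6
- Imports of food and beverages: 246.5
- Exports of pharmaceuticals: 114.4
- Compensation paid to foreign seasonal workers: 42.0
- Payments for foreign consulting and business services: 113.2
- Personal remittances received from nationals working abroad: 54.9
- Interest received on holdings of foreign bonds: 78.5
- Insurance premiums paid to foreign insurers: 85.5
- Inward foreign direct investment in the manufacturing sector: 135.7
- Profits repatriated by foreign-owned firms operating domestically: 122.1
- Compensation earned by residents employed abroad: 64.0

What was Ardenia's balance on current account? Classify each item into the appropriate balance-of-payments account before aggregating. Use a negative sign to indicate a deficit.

Goods: 114.4 + 322.7 - 246.5 + 1405.5 = 1596.1
Services: 158.6 + 130.7 - 85.5 - 113.2 - 66.5 = 24.1
Primary income: 78.5 - 122.1 - 42.0 + 64.0 = -21.6
Secondary income: 32.3 + 54.9 = 87.2
Current account = 1596.1 + 24.1 + (-21.6) + 87.2 = 1685.8
(Excluded from the current account — financial account: domestic pension funds' purchases of foreign equities 276.5, inward foreign direct investment in the manufacturing sector 135.7; capital account: capital transfers received from emigrants 26.6.)

1685.8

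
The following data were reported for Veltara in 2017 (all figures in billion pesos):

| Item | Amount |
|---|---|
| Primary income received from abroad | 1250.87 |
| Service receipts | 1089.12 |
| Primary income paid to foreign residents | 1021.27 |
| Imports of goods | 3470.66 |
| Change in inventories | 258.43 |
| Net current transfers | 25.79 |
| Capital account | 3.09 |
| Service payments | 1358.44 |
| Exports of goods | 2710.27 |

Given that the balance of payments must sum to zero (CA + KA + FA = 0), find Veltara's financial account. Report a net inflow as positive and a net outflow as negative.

771.23

Goods balance = 2710.27 - 3470.66 = -760.39
Services balance = 1089.12 - 1358.44 = -269.32
Trade balance (goods + services) = -760.39 + (-269.32) = -1029.71
Net primary income = 1250.87 - 1021.27 = 229.60
Net secondary income = 25.79
Current account = -1029.71 + 229.60 + 25.79 = -774.32
Financial account = -(-774.32 + 3.09) = 771.23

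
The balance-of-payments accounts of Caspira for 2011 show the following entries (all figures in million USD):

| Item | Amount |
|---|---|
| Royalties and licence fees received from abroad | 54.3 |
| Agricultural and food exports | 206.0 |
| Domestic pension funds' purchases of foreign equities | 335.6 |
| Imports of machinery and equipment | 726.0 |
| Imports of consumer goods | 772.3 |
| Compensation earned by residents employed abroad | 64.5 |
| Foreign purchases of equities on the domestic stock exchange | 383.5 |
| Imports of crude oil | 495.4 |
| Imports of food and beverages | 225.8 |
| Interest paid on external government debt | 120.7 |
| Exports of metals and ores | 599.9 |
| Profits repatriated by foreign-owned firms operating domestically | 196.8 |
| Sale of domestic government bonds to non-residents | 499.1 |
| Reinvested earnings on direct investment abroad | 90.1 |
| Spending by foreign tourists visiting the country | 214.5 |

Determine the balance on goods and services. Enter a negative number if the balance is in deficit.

Goods: 206.0 - 225.8 - 726.0 + 599.9 - 772.3 - 495.4 = -1413.6
Services: 214.5 + 54.3 = 268.8
Trade balance = -1413.6 + 268.8 = -1144.8
(Excluded from the trade balance — financial account: domestic pension funds' purchases of foreign equities 335.6, foreign purchases of equities on the domestic stock exchange 383.5, sale of domestic government bonds to non-residents 499.1; primary income: compensation earned by residents employed abroad 64.5, interest paid on external government debt 120.7, profits repatriated by foreign-owned firms operating domestically 196.8, reinvested earnings on direct investment abroad 90.1.)

-1144.8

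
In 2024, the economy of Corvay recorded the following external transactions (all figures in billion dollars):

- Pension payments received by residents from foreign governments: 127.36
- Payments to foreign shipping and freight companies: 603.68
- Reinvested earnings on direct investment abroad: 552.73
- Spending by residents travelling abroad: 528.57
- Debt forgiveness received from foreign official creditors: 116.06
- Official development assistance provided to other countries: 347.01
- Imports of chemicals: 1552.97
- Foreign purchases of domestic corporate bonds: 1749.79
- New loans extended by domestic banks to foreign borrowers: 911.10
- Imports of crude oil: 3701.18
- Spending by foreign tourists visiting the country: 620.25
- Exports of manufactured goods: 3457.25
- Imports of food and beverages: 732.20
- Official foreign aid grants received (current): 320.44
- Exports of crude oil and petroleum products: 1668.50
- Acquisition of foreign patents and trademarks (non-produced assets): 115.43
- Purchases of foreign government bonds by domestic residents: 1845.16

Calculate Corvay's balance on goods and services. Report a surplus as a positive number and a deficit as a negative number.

Goods: -3701.18 - 732.20 + 1668.50 + 3457.25 - 1552.97 = -860.60
Services: -528.57 - 603.68 + 620.25 = -512.00
Trade balance = -860.60 + (-512.00) = -1372.60
(Excluded from the trade balance — secondary income: pension payments received by residents from foreign governments 127.36, official development assistance provided to other countries 347.01, official foreign aid grants received (current) 320.44; primary income: reinvested earnings on direct investment abroad 552.73; capital account: debt forgiveness received from foreign official creditors 116.06, acquisition of foreign patents and trademarks (non-produced assets) 115.43; financial account: foreign purchases of domestic corporate bonds 1749.79, new loans extended by domestic banks to foreign borrowers 911.10, purchases of foreign government bonds by domestic residents 1845.16.)

-1372.60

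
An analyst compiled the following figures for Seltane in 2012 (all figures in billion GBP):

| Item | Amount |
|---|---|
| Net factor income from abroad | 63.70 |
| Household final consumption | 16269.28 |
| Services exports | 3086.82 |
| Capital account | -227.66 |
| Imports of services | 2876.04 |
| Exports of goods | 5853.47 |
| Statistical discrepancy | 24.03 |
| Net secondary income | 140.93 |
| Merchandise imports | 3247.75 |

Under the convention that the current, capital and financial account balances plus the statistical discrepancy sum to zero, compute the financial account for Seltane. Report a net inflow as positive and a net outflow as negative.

Goods balance = 5853.47 - 3247.75 = 2605.72
Services balance = 3086.82 - 2876.04 = 210.78
Trade balance (goods + services) = 2605.72 + 210.78 = 2816.50
Net primary income = 63.70
Net secondary income = 140.93
Current account = 2816.50 + 63.70 + 140.93 = 3021.13
Financial account = -(3021.13 + (-227.66) + 24.03) = -2817.50

-2817.50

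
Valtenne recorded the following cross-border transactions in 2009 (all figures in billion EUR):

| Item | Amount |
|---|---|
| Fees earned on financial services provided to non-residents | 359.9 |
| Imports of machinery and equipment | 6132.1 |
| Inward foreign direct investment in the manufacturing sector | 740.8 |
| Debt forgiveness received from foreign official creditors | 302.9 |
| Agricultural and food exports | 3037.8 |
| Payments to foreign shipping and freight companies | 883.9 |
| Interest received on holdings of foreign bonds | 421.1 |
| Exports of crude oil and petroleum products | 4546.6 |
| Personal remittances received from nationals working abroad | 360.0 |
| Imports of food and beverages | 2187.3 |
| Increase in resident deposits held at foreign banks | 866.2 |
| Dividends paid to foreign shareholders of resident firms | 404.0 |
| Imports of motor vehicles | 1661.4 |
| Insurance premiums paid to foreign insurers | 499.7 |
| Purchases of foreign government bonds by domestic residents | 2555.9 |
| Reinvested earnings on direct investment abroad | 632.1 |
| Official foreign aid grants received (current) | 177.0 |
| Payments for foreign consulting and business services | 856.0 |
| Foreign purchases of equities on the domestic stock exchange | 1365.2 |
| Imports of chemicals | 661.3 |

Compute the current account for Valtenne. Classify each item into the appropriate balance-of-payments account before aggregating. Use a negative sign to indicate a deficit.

-3751.2

Goods: -661.3 - 2187.3 - 6132.1 + 3037.8 + 4546.6 - 1661.4 = -3057.7
Services: -856.0 + 359.9 - 499.7 - 883.9 = -1879.7
Primary income: 632.1 + 421.1 - 404.0 = 649.2
Secondary income: 177.0 + 360.0 = 537.0
Current account = (-3057.7) + (-1879.7) + 649.2 + 537.0 = -3751.2
(Excluded from the current account — financial account: inward foreign direct investment in the manufacturing sector 740.8, increase in resident deposits held at foreign banks 866.2, purchases of foreign government bonds by domestic residents 2555.9, foreign purchases of equities on the domestic stock exchange 1365.2; capital account: debt forgiveness received from foreign official creditors 302.9.)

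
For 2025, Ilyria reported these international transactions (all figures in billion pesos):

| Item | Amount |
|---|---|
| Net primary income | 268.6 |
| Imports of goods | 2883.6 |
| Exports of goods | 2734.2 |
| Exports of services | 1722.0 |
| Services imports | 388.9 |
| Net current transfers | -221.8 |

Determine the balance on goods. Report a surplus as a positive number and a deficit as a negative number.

-149.4

Goods balance = 2734.2 - 2883.6 = -149.4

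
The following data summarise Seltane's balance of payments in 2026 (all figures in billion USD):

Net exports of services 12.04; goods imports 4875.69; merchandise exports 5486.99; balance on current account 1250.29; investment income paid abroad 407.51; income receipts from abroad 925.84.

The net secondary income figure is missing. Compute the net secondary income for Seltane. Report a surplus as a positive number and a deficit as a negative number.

108.62

Current account = goods balance + services balance + net primary income + net secondary income
Sum of the known components = 1141.67
Net secondary income = CA - (known components) = 1250.29 - 1141.67 = 108.62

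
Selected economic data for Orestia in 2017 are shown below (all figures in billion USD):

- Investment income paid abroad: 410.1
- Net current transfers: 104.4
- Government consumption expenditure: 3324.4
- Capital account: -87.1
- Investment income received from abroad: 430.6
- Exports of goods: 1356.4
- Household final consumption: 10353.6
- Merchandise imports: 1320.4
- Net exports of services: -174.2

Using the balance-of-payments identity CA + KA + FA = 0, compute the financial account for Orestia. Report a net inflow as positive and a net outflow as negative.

Goods balance = 1356.4 - 1320.4 = 36.0
Services balance = -174.2
Trade balance (goods + services) = 36.0 + (-174.2) = -138.2
Net primary income = 430.6 - 410.1 = 20.5
Net secondary income = 104.4
Current account = -138.2 + 20.5 + 104.4 = -13.3
Financial account = -(-13.3 + (-87.1)) = 100.4

100.4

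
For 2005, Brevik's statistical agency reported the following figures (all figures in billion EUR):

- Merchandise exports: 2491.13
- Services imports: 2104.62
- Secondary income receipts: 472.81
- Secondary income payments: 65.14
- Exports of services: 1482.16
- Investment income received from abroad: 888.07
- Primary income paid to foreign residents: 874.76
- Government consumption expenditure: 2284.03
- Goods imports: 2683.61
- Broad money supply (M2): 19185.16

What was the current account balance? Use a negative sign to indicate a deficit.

Goods balance = 2491.13 - 2683.61 = -192.48
Services balance = 1482.16 - 2104.62 = -622.46
Trade balance (goods + services) = -192.48 + (-622.46) = -814.94
Net primary income = 888.07 - 874.76 = 13.31
Net secondary income = 472.81 - 65.14 = 407.67
Current account = -814.94 + 13.31 + 407.67 = -393.96

-393.96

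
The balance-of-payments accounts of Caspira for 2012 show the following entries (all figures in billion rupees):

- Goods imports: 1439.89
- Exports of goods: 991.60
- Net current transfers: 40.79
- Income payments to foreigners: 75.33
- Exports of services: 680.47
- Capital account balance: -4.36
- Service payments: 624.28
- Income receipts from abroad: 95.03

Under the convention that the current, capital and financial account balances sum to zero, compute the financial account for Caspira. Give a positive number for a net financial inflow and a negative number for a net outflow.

335.97

Goods balance = 991.60 - 1439.89 = -448.29
Services balance = 680.47 - 624.28 = 56.19
Trade balance (goods + services) = -448.29 + 56.19 = -392.10
Net primary income = 95.03 - 75.33 = 19.70
Net secondary income = 40.79
Current account = -392.10 + 19.70 + 40.79 = -331.61
Financial account = -(-331.61 + (-4.36)) = 335.97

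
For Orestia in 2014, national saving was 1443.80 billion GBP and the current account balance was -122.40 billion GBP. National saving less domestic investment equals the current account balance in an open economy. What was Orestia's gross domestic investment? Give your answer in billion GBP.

S - I = CA (net lending to the rest of the world).
I = S - CA = 1443.80 - (-122.40) = 1566.20

1566.20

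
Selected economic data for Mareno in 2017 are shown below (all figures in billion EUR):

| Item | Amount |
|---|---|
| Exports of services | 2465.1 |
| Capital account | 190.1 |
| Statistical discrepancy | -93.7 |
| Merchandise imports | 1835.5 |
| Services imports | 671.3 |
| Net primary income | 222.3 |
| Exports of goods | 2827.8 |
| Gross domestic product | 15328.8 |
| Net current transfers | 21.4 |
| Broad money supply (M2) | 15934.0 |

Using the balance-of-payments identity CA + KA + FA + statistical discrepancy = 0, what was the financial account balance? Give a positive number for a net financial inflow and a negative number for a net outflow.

-3126.2

Goods balance = 2827.8 - 1835.5 = 992.3
Services balance = 2465.1 - 671.3 = 1793.8
Trade balance (goods + services) = 992.3 + 1793.8 = 2786.1
Net primary income = 222.3
Net secondary income = 21.4
Current account = 2786.1 + 222.3 + 21.4 = 3029.8
Financial account = -(3029.8 + 190.1 + (-93.7)) = -3126.2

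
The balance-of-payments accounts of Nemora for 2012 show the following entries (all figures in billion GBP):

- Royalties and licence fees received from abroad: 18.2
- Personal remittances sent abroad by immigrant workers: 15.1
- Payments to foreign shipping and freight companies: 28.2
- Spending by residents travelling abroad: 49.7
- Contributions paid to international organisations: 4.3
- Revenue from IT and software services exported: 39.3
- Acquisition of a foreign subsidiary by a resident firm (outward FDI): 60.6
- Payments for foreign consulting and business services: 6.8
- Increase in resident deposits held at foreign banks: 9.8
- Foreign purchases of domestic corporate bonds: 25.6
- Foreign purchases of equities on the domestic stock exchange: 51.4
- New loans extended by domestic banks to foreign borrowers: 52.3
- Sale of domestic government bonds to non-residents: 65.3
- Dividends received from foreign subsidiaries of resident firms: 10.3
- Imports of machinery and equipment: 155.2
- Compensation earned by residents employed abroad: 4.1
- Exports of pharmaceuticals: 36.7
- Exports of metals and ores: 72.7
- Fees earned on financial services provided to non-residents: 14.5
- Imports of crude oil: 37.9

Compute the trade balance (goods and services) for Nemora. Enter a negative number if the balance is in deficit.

-96.4

Goods: -37.9 + 72.7 + 36.7 - 155.2 = -83.7
Services: -49.7 + 14.5 + 39.3 + 18.2 - 28.2 - 6.8 = -12.7
Trade balance = -83.7 + (-12.7) = -96.4
(Excluded from the trade balance — secondary income: personal remittances sent abroad by immigrant workers 15.1, contributions paid to international organisations 4.3; financial account: acquisition of a foreign subsidiary by a resident firm (outward FDI) 60.6, increase in resident deposits held at foreign banks 9.8, foreign purchases of domestic corporate bonds 25.6, foreign purchases of equities on the domestic stock exchange 51.4, new loans extended by domestic banks to foreign borrowers 52.3, sale of domestic government bonds to non-residents 65.3; primary income: dividends received from foreign subsidiaries of resident firms 10.3, compensation earned by residents employed abroad 4.1.)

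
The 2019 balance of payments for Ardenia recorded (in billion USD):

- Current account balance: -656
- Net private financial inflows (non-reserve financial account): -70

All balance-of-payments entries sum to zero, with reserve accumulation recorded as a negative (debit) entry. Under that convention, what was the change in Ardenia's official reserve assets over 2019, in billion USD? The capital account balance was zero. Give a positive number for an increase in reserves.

Official reserve transactions balance = -((-656) + (-70)) = 726
An accumulation of reserves is recorded as a debit (negative entry), so the change in the stock of reserves is the negative of that balance.
Change in official reserves = -(726) = -726

-726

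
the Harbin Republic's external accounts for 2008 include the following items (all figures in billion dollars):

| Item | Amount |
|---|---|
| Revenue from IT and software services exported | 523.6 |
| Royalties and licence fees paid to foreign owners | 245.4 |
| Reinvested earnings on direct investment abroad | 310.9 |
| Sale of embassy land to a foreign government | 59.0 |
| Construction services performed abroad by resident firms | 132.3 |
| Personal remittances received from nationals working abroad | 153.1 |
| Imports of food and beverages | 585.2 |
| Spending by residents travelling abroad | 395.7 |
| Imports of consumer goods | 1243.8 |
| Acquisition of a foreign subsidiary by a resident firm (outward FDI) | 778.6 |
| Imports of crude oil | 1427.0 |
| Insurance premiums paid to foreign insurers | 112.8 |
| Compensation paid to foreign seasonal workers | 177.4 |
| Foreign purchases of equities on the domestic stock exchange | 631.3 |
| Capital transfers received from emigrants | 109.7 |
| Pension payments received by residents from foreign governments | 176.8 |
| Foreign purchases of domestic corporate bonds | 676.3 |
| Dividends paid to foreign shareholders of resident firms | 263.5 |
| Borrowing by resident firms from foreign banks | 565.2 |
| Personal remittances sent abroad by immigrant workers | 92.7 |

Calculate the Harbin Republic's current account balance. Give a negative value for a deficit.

-3246.8

Goods: -1427.0 - 585.2 - 1243.8 = -3256.0
Services: 132.3 - 112.8 + 523.6 - 245.4 - 395.7 = -98.0
Primary income: 310.9 - 177.4 - 263.5 = -130.0
Secondary income: -92.7 + 153.1 + 176.8 = 237.2
Current account = (-3256.0) + (-98.0) + (-130.0) + 237.2 = -3246.8
(Excluded from the current account — capital account: sale of embassy land to a foreign government 59.0, capital transfers received from emigrants 109.7; financial account: acquisition of a foreign subsidiary by a resident firm (outward FDI) 778.6, foreign purchases of equities on the domestic stock exchange 631.3, foreign purchases of domestic corporate bonds 676.3, borrowing by resident firms from foreign banks 565.2.)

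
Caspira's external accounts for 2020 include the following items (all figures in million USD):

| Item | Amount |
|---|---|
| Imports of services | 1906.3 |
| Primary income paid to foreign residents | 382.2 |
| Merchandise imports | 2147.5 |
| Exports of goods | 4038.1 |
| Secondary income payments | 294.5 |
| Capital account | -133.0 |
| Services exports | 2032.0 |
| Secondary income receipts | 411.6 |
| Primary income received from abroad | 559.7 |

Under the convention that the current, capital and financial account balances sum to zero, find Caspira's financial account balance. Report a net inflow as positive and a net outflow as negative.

Goods balance = 4038.1 - 2147.5 = 1890.6
Services balance = 2032.0 - 1906.3 = 125.7
Trade balance (goods + services) = 1890.6 + 125.7 = 2016.3
Net primary income = 559.7 - 382.2 = 177.5
Net secondary income = 411.6 - 294.5 = 117.1
Current account = 2016.3 + 177.5 + 117.1 = 2310.9
Financial account = -(2310.9 + (-133.0)) = -2177.9

-2177.9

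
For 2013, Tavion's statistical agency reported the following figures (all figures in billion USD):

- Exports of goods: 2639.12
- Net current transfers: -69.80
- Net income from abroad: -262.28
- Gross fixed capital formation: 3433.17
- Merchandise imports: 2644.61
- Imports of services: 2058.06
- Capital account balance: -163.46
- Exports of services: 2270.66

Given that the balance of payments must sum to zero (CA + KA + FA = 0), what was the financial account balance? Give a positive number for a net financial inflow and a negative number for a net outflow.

Goods balance = 2639.12 - 2644.61 = -5.49
Services balance = 2270.66 - 2058.06 = 212.60
Trade balance (goods + services) = -5.49 + 212.60 = 207.11
Net primary income = -262.28
Net secondary income = -69.80
Current account = 207.11 + (-262.28) + (-69.80) = -124.97
Financial account = -(-124.97 + (-163.46)) = 288.43

288.43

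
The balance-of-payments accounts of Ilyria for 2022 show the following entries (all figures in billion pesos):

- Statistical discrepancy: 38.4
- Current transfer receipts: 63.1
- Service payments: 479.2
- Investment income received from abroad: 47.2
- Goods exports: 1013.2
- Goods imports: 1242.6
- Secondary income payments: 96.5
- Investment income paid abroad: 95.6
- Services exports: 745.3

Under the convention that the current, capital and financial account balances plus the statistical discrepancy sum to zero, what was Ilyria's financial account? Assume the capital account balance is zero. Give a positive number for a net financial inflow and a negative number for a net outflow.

6.7

Goods balance = 1013.2 - 1242.6 = -229.4
Services balance = 745.3 - 479.2 = 266.1
Trade balance (goods + services) = -229.4 + 266.1 = 36.7
Net primary income = 47.2 - 95.6 = -48.4
Net secondary income = 63.1 - 96.5 = -33.4
Current account = 36.7 + (-48.4) + (-33.4) = -45.1
Financial account = -(-45.1 + 38.4) = 6.7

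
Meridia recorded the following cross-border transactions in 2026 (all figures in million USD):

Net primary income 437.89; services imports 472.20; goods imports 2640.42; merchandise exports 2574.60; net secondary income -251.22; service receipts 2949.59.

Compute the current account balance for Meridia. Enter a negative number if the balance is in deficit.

2598.24

Goods balance = 2574.60 - 2640.42 = -65.82
Services balance = 2949.59 - 472.20 = 2477.39
Trade balance (goods + services) = -65.82 + 2477.39 = 2411.57
Net primary income = 437.89
Net secondary income = -251.22
Current account = 2411.57 + 437.89 + (-251.22) = 2598.24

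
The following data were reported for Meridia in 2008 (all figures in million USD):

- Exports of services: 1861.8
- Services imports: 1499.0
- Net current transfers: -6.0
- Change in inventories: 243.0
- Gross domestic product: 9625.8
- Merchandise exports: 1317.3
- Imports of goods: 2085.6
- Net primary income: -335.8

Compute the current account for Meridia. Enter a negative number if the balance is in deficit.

-747.3

Goods balance = 1317.3 - 2085.6 = -768.3
Services balance = 1861.8 - 1499.0 = 362.8
Trade balance (goods + services) = -768.3 + 362.8 = -405.5
Net primary income = -335.8
Net secondary income = -6.0
Current account = -405.5 + (-335.8) + (-6.0) = -747.3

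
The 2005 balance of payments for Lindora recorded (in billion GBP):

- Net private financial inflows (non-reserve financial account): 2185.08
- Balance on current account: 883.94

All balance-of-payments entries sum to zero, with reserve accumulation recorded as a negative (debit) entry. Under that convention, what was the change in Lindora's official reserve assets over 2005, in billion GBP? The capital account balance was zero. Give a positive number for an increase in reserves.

3069.02

Official reserve transactions balance = -(883.94 + 2185.08) = -3069.02
An accumulation of reserves is recorded as a debit (negative entry), so the change in the stock of reserves is the negative of that balance.
Change in official reserves = -(-3069.02) = 3069.02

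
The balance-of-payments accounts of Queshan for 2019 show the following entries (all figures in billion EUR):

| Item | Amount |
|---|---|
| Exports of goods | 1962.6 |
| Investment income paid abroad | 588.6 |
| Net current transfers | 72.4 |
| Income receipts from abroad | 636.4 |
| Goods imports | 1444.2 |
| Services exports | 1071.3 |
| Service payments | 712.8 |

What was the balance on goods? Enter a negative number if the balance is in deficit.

518.4

Goods balance = 1962.6 - 1444.2 = 518.4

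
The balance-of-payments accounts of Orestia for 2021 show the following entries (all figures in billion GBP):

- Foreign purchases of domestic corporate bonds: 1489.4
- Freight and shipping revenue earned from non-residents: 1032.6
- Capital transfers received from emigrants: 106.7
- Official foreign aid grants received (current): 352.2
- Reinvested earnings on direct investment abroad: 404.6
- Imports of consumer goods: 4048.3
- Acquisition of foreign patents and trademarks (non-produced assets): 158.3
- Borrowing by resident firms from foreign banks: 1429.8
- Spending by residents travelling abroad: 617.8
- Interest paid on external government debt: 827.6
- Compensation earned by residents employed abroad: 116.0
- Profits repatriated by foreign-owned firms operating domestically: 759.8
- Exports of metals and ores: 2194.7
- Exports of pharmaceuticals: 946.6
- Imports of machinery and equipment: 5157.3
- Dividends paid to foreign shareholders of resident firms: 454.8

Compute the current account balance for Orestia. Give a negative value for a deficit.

-6818.9

Goods: -5157.3 + 946.6 + 2194.7 - 4048.3 = -6064.3
Services: -617.8 + 1032.6 = 414.8
Primary income: -454.8 + 404.6 - 827.6 - 759.8 + 116.0 = -1521.6
Secondary income: 352.2
Current account = (-6064.3) + 414.8 + (-1521.6) + 352.2 = -6818.9
(Excluded from the current account — financial account: foreign purchases of domestic corporate bonds 1489.4, borrowing by resident firms from foreign banks 1429.8; capital account: capital transfers received from emigrants 106.7, acquisition of foreign patents and trademarks (non-produced assets) 158.3.)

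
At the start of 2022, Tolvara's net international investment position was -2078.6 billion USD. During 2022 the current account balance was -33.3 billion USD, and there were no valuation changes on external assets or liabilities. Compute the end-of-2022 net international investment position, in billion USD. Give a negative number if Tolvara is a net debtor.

-2111.9

With no valuation effects, change in NIIP = current account = -33.3
End-of-year NIIP = -2078.6 + (-33.3) = -2111.9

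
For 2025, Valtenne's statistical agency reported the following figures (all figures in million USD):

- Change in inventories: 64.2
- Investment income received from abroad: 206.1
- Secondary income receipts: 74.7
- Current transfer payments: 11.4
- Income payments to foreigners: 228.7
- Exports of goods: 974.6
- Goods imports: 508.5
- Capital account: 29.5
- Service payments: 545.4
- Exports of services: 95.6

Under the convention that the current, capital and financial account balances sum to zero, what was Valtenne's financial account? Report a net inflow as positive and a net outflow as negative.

-86.5

Goods balance = 974.6 - 508.5 = 466.1
Services balance = 95.6 - 545.4 = -449.8
Trade balance (goods + services) = 466.1 + (-449.8) = 16.3
Net primary income = 206.1 - 228.7 = -22.6
Net secondary income = 74.7 - 11.4 = 63.3
Current account = 16.3 + (-22.6) + 63.3 = 57.0
Financial account = -(57.0 + 29.5) = -86.5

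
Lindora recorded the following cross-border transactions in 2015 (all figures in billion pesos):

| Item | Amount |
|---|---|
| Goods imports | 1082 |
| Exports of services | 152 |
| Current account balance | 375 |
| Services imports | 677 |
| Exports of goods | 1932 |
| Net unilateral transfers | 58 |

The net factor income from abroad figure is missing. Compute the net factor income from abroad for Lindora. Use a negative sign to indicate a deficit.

Current account = goods balance + services balance + net primary income + net secondary income
Sum of the known components = 383
Net factor income from abroad = CA - (known components) = 375 - 383 = -8

-8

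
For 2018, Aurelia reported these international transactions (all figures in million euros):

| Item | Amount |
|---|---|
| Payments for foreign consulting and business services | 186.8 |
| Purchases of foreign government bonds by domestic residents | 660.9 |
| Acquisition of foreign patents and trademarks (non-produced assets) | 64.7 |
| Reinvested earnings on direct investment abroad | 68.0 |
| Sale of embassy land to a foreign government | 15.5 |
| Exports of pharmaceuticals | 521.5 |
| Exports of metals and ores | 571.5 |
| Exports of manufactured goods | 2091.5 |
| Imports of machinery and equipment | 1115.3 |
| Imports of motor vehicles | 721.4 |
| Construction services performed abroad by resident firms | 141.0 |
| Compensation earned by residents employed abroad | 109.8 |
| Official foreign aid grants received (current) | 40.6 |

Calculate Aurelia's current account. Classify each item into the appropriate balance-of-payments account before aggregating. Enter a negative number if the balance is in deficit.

1520.4

Goods: 2091.5 + 521.5 + 571.5 - 721.4 - 1115.3 = 1347.8
Services: 141.0 - 186.8 = -45.8
Primary income: 109.8 + 68.0 = 177.8
Secondary income: 40.6
Current account = 1347.8 + (-45.8) + 177.8 + 40.6 = 1520.4
(Excluded from the current account — financial account: purchases of foreign government bonds by domestic residents 660.9; capital account: acquisition of foreign patents and trademarks (non-produced assets) 64.7, sale of embassy land to a foreign government 15.5.)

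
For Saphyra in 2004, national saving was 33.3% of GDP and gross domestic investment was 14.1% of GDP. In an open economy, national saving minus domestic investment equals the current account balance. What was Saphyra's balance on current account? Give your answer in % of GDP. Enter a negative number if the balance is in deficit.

CA = S - I = 33.3 - 14.1 = 19.2

19.2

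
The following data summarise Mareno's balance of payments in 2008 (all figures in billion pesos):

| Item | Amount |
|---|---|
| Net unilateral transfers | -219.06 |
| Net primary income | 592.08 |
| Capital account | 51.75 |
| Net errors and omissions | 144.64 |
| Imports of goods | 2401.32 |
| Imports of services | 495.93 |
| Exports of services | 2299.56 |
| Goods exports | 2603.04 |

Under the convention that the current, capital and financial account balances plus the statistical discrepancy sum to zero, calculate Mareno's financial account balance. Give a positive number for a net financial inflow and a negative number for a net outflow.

-2574.76

Goods balance = 2603.04 - 2401.32 = 201.72
Services balance = 2299.56 - 495.93 = 1803.63
Trade balance (goods + services) = 201.72 + 1803.63 = 2005.35
Net primary income = 592.08
Net secondary income = -219.06
Current account = 2005.35 + 592.08 + (-219.06) = 2378.37
Financial account = -(2378.37 + 51.75 + 144.64) = -2574.76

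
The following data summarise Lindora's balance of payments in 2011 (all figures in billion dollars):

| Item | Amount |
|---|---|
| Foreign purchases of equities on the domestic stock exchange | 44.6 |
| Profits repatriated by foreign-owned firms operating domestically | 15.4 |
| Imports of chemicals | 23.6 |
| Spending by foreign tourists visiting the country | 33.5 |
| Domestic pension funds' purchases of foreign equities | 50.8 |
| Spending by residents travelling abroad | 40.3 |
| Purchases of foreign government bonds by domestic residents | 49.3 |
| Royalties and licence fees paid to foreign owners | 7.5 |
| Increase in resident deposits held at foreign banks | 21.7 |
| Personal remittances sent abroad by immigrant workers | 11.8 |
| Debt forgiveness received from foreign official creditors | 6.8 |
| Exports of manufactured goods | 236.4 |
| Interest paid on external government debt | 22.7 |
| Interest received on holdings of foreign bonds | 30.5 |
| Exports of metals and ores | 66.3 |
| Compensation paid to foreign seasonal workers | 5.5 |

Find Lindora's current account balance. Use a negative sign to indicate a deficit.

Goods: 66.3 + 236.4 - 23.6 = 279.1
Services: -40.3 + 33.5 - 7.5 = -14.3
Primary income: 30.5 - 5.5 - 22.7 - 15.4 = -13.1
Secondary income: -11.8
Current account = 279.1 + (-14.3) + (-13.1) + (-11.8) = 239.9
(Excluded from the current account — financial account: foreign purchases of equities on the domestic stock exchange 44.6, domestic pension funds' purchases of foreign equities 50.8, purchases of foreign government bonds by domestic residents 49.3, increase in resident deposits held at foreign banks 21.7; capital account: debt forgiveness received from foreign official creditors 6.8.)

239.9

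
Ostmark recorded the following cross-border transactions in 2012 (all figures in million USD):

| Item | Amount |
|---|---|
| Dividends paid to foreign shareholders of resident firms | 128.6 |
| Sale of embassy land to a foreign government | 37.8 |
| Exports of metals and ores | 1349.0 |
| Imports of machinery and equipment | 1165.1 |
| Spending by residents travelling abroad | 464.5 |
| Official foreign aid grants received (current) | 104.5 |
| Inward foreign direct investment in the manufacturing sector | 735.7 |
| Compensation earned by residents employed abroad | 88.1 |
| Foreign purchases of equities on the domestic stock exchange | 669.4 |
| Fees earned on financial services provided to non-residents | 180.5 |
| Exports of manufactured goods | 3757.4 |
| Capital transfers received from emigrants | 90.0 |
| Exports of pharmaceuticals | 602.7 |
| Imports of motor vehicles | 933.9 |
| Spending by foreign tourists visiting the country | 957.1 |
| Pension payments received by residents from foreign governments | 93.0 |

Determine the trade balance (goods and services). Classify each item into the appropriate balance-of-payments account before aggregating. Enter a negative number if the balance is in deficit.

Goods: -933.9 + 1349.0 - 1165.1 + 602.7 + 3757.4 = 3610.1
Services: -464.5 + 180.5 + 957.1 = 673.1
Trade balance = 3610.1 + 673.1 = 4283.2
(Excluded from the trade balance — primary income: dividends paid to foreign shareholders of resident firms 128.6, compensation earned by residents employed abroad 88.1; capital account: sale of embassy land to a foreign government 37.8, capital transfers received from emigrants 90.0; secondary income: official foreign aid grants received (current) 104.5, pension payments received by residents from foreign governments 93.0; financial account: inward foreign direct investment in the manufacturing sector 735.7, foreign purchases of equities on the domestic stock exchange 669.4.)

4283.2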